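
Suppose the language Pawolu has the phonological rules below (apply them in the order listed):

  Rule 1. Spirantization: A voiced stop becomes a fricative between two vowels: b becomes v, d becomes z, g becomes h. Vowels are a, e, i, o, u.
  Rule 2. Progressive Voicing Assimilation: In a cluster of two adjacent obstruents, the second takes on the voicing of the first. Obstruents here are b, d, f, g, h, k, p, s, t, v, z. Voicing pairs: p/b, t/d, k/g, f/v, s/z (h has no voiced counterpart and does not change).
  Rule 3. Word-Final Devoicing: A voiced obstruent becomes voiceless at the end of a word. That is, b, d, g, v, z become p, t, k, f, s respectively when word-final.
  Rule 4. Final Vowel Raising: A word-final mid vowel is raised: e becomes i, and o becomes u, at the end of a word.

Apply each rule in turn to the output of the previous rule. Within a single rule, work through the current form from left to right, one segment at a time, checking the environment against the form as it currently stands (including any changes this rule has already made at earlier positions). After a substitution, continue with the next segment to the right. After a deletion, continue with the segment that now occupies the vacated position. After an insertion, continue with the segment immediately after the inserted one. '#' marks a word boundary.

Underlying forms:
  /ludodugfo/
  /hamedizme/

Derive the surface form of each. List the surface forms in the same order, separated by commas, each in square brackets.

[luzozugvu], [hamezizmi]

/ludodugfo/:
  Rule 1 Spirantization: [ludodugfo] → [luzozugfo]
  Rule 2 Progressive Voicing Assimilation: [luzozugfo] → [luzozugvo]
  Rule 3 Word-Final Devoicing: no change — [luzozugvo]
  Rule 4 Final Vowel Raising: [luzozugvo] → [luzozugvu]
/hamedizme/:
  Rule 1 Spirantization: [hamedizme] → [hamezizme]
  Rule 2 Progressive Voicing Assimilation: no change — [hamezizme]
  Rule 3 Word-Final Devoicing: no change — [hamezizme]
  Rule 4 Final Vowel Raising: [hamezizme] → [hamezizmi]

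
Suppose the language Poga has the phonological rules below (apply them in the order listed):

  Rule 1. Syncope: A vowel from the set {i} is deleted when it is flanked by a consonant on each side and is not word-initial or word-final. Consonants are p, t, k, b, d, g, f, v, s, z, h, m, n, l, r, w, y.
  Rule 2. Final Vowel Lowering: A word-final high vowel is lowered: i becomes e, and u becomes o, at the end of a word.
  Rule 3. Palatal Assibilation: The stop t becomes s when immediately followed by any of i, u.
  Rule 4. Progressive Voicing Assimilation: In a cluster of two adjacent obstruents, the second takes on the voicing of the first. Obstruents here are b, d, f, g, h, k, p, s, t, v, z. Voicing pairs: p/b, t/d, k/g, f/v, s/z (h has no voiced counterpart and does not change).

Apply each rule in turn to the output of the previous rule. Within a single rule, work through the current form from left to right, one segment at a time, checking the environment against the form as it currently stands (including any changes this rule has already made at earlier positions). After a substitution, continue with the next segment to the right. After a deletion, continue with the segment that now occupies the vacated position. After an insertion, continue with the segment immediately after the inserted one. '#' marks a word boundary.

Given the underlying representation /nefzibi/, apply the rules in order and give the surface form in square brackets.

[nefspe]

Rule 1 Syncope: [nefzibi] → [nefzbi]
Rule 2 Final Vowel Lowering: [nefzbi] → [nefzbe]
Rule 3 Palatal Assibilation: no change — [nefzbe]
Rule 4 Progressive Voicing Assimilation: [nefzbe] → [nefspe]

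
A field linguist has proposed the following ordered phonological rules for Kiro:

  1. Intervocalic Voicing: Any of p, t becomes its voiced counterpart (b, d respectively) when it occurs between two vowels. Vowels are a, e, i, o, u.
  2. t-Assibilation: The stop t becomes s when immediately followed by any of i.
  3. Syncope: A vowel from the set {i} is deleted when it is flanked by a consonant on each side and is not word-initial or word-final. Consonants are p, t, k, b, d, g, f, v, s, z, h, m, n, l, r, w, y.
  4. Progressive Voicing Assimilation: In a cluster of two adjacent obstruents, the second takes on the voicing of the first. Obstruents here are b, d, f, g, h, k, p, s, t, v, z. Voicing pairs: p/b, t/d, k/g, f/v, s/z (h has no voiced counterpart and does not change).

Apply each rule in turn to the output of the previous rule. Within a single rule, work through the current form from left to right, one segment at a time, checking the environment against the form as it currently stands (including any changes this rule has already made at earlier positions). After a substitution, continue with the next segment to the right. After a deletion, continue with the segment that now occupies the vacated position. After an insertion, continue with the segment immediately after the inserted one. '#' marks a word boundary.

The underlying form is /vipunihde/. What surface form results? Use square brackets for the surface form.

[vbunhte]

1 Intervocalic Voicing: [vipunihde] → [vibunihde]
2 t-Assibilation: no change — [vibunihde]
3 Syncope: [vibunihde] → [vbunhde]
4 Progressive Voicing Assimilation: [vbunhde] → [vbunhte]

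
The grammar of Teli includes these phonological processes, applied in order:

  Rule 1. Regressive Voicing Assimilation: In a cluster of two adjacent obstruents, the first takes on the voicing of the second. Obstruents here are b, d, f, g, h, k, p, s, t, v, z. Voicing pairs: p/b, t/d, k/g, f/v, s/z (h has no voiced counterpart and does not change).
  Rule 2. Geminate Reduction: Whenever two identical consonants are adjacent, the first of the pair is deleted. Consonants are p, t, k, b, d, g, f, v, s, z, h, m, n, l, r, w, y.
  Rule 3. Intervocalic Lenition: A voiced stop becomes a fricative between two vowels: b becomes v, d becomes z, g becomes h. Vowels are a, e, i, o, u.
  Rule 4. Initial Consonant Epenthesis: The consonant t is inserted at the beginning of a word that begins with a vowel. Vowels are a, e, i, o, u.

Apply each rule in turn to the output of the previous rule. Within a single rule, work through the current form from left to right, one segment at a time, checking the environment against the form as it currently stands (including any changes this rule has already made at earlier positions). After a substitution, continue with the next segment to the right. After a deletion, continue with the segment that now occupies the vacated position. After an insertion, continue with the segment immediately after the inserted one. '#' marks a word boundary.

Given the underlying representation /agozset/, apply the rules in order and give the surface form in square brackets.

[tahoset]

Rule 1 Regressive Voicing Assimilation: [agozset] → [agosset]
Rule 2 Geminate Reduction: [agosset] → [agoset]
Rule 3 Intervocalic Lenition: [agoset] → [ahoset]
Rule 4 Initial Consonant Epenthesis: [ahoset] → [tahoset]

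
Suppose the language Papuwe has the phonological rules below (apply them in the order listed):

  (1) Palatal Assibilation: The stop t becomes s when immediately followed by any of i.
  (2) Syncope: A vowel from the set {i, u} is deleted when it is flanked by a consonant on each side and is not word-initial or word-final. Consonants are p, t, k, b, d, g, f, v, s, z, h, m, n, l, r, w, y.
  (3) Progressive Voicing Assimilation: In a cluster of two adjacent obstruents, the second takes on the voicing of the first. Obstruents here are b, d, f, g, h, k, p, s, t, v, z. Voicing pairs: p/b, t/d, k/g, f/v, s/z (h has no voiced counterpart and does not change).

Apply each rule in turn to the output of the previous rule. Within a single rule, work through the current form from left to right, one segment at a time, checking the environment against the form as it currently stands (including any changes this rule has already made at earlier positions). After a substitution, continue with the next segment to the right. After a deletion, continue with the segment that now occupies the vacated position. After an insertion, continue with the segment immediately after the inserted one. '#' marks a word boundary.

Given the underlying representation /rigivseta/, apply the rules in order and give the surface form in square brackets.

[rgvzeta]

(1) Palatal Assibilation: no change — [rigivseta]
(2) Syncope: [rigivseta] → [rgvseta]
(3) Progressive Voicing Assimilation: [rgvseta] → [rgvzeta]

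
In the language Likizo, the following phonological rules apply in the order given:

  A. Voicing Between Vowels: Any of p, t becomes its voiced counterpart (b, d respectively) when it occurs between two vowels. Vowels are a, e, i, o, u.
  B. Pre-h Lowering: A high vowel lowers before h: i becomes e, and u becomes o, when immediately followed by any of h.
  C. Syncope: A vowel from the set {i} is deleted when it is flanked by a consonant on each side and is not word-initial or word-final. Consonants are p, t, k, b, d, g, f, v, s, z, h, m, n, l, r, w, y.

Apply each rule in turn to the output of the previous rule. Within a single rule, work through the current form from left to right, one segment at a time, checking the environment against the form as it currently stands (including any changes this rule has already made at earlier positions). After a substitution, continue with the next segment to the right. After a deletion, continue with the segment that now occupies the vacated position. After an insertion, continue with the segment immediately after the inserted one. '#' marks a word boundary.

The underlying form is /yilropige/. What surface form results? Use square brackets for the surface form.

[ylrobge]

A Voicing Between Vowels: [yilropige] → [yilrobige]
B Pre-h Lowering: no change — [yilrobige]
C Syncope: [yilrobige] → [ylrobge]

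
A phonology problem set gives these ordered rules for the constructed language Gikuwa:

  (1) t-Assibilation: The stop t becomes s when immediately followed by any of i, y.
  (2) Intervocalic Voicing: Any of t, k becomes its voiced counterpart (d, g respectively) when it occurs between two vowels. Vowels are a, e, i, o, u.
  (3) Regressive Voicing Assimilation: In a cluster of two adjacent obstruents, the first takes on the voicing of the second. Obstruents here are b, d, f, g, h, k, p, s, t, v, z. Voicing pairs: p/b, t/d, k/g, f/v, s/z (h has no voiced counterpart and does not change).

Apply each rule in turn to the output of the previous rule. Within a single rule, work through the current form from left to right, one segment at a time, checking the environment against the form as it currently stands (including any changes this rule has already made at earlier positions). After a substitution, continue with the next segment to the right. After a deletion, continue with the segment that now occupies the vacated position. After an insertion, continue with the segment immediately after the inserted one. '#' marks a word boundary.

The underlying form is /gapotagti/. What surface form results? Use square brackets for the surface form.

[gapodaksi]

(1) t-Assibilation: [gapotagti] → [gapotagsi]
(2) Intervocalic Voicing: [gapotagsi] → [gapodagsi]
(3) Regressive Voicing Assimilation: [gapodagsi] → [gapodaksi]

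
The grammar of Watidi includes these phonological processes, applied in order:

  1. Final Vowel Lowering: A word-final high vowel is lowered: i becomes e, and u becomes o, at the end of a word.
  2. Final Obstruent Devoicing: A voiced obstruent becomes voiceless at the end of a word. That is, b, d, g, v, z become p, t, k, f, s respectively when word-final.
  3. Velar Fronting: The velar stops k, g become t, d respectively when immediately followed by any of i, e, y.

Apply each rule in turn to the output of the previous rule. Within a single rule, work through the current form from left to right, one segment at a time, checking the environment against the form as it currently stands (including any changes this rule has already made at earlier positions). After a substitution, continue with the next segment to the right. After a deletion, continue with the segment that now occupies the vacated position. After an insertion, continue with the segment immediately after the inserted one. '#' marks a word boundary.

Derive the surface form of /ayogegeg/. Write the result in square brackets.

[ayodedek]

1 Final Vowel Lowering: no change — [ayogegeg]
2 Final Obstruent Devoicing: [ayogegeg] → [ayogegek]
3 Velar Fronting: [ayogegek] → [ayodedek]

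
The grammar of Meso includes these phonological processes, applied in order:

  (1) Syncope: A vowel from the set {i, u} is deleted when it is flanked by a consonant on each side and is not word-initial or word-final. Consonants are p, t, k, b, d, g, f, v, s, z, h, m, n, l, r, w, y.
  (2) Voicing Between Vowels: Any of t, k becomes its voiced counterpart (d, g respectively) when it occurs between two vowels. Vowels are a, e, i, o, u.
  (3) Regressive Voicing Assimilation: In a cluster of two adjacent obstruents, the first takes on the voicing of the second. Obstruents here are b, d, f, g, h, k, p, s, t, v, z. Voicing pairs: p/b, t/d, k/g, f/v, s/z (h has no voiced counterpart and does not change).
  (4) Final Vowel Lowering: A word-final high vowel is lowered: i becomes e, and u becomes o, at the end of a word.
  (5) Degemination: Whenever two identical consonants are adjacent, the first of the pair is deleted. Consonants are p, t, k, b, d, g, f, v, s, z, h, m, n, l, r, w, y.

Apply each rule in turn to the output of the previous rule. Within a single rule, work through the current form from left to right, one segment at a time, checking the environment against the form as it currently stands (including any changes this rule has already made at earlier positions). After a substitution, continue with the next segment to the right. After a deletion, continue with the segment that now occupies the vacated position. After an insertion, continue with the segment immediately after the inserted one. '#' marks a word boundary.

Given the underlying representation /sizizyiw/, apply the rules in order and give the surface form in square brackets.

[zyw]

(1) Syncope: [sizizyiw] → [szzyw]
(2) Voicing Between Vowels: no change — [szzyw]
(3) Regressive Voicing Assimilation: [szzyw] → [zzzyw]
(4) Final Vowel Lowering: no change — [zzzyw]
(5) Degemination: [zzzyw] → [zyw]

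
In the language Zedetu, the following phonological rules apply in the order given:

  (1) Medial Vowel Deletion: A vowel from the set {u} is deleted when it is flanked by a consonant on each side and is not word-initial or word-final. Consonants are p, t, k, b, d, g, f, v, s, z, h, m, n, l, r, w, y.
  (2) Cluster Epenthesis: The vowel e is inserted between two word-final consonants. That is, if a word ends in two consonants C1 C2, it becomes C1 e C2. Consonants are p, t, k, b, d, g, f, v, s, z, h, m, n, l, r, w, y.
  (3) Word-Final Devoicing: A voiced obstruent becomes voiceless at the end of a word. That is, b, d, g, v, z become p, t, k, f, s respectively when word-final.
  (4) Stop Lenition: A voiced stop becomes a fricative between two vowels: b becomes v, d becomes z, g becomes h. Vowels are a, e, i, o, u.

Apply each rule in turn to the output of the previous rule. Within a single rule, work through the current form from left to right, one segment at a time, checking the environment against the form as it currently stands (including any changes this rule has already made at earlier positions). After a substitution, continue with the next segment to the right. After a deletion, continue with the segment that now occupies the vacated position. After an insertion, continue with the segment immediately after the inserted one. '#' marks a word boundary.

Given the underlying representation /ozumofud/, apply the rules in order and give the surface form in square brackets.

(1) Medial Vowel Deletion: [ozumofud] → [ozmofd]
(2) Cluster Epenthesis: [ozmofd] → [ozmofed]
(3) Word-Final Devoicing: [ozmofed] → [ozmofet]
(4) Stop Lenition: no change — [ozmofet]

[ozmofet]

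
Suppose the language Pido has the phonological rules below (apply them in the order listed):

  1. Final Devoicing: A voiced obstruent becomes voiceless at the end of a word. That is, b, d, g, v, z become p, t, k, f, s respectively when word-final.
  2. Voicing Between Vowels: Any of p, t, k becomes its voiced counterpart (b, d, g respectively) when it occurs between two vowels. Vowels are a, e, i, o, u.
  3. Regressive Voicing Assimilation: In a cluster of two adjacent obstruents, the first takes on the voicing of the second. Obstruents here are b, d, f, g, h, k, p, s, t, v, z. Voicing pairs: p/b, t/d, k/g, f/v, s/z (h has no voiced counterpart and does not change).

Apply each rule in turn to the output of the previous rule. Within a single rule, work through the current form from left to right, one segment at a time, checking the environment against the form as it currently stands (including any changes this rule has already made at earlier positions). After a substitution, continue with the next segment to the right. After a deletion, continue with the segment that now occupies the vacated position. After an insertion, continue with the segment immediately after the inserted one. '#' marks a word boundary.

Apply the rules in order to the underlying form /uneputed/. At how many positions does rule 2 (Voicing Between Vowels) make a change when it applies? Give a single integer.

2

1 Final Devoicing: [uneputed] → [uneputet]
2 Voicing Between Vowels: [uneputet] → [unebudet]
3 Regressive Voicing Assimilation: no change — [unebudet]
Rule 2 changed 2 position(s).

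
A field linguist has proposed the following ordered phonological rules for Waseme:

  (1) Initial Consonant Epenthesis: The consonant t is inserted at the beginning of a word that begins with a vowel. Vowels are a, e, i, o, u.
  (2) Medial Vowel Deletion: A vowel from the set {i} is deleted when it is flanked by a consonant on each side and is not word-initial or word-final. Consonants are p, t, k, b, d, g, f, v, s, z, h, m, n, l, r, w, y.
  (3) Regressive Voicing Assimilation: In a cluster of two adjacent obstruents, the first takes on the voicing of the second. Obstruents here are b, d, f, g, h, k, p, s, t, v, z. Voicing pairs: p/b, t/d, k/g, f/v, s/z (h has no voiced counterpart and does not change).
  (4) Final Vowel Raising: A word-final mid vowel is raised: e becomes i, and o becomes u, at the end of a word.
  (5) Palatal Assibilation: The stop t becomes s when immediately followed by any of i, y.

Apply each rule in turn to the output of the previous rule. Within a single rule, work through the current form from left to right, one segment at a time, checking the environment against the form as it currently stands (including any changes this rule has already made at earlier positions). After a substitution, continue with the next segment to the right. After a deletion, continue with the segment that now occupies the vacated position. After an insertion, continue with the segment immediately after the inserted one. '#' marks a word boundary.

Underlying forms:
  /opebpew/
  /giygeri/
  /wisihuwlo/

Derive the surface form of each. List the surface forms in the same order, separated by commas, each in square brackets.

[topeppew], [gygeri], [wshuwlu]

/opebpew/:
  (1) Initial Consonant Epenthesis: [opebpew] → [topebpew]
  (2) Medial Vowel Deletion: no change — [topebpew]
  (3) Regressive Voicing Assimilation: [topebpew] → [topeppew]
  (4) Final Vowel Raising: no change — [topeppew]
  (5) Palatal Assibilation: no change — [topeppew]
/giygeri/:
  (1) Initial Consonant Epenthesis: no change — [giygeri]
  (2) Medial Vowel Deletion: [giygeri] → [gygeri]
  (3) Regressive Voicing Assimilation: no change — [gygeri]
  (4) Final Vowel Raising: no change — [gygeri]
  (5) Palatal Assibilation: no change — [gygeri]
/wisihuwlo/:
  (1) Initial Consonant Epenthesis: no change — [wisihuwlo]
  (2) Medial Vowel Deletion: [wisihuwlo] → [wshuwlo]
  (3) Regressive Voicing Assimilation: no change — [wshuwlo]
  (4) Final Vowel Raising: [wshuwlo] → [wshuwlu]
  (5) Palatal Assibilation: no change — [wshuwlu]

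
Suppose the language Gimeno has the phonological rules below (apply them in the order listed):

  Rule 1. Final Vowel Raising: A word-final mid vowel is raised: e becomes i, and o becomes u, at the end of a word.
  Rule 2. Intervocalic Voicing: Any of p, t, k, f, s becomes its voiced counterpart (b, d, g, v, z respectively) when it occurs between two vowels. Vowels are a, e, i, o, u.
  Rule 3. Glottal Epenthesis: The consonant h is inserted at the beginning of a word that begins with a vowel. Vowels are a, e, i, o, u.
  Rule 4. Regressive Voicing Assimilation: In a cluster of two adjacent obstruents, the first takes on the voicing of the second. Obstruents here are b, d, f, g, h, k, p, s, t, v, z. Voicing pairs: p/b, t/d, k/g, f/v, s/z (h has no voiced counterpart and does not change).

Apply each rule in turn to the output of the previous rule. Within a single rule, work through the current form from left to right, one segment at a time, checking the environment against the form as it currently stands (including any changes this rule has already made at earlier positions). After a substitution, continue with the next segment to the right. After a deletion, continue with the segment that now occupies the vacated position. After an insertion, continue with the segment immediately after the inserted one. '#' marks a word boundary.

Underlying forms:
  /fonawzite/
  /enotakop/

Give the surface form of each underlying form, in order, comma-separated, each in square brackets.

[fonawzidi], [henodagop]

/fonawzite/:
  Rule 1 Final Vowel Raising: [fonawzite] → [fonawziti]
  Rule 2 Intervocalic Voicing: [fonawziti] → [fonawzidi]
  Rule 3 Glottal Epenthesis: no change — [fonawzidi]
  Rule 4 Regressive Voicing Assimilation: no change — [fonawzidi]
/enotakop/:
  Rule 1 Final Vowel Raising: no change — [enotakop]
  Rule 2 Intervocalic Voicing: [enotakop] → [enodagop]
  Rule 3 Glottal Epenthesis: [enodagop] → [henodagop]
  Rule 4 Regressive Voicing Assimilation: no change — [henodagop]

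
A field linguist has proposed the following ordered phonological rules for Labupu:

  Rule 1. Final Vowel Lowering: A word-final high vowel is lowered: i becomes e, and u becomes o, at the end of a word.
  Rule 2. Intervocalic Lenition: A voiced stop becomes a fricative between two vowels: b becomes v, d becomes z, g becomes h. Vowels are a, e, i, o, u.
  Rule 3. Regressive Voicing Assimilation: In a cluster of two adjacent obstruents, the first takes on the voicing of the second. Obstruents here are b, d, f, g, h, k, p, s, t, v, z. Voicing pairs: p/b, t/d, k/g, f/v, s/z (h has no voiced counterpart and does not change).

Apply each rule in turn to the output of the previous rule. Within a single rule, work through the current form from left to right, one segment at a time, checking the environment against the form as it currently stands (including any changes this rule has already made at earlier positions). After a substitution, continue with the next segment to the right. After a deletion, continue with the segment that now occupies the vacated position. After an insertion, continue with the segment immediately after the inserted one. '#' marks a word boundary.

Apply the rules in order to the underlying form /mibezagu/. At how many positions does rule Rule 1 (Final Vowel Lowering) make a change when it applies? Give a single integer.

1

Rule 1 Final Vowel Lowering: [mibezagu] → [mibezago]
Rule 2 Intervocalic Lenition: [mibezago] → [mivezaho]
Rule 3 Regressive Voicing Assimilation: no change — [mivezaho]
Rule Rule 1 changed 1 position(s).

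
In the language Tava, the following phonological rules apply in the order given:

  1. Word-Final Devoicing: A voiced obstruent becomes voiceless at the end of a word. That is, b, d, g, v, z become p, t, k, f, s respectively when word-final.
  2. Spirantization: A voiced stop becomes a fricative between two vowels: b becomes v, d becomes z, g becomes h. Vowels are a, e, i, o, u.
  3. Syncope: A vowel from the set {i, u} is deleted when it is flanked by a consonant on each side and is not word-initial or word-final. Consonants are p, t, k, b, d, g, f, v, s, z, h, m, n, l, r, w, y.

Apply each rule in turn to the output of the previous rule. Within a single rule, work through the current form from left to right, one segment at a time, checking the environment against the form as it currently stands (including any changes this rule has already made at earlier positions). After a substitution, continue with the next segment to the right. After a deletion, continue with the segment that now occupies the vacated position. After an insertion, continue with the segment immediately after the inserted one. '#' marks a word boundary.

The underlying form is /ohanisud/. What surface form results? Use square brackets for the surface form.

[ohanst]

1 Word-Final Devoicing: [ohanisud] → [ohanisut]
2 Spirantization: no change — [ohanisut]
3 Syncope: [ohanisut] → [ohanst]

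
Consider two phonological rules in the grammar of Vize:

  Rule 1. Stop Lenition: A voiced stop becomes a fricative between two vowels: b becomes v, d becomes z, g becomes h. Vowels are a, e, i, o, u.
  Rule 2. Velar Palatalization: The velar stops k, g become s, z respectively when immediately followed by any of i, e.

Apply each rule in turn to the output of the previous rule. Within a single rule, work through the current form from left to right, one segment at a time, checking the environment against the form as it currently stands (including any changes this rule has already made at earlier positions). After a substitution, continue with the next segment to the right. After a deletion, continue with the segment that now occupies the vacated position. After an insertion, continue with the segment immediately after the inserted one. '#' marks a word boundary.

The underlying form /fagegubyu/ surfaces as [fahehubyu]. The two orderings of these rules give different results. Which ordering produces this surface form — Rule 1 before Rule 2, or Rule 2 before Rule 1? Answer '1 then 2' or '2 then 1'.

1 then 2

Order 1 then 2:
  1 Stop Lenition: [fagegubyu] → [fahehubyu]
  2 Velar Palatalization: no change — [fahehubyu]
  result: [fahehubyu]
Order 2 then 1:
  2 Velar Palatalization: [fagegubyu] → [fazegubyu]
  1 Stop Lenition: [fazegubyu] → [fazehubyu]
  result: [fazehubyu]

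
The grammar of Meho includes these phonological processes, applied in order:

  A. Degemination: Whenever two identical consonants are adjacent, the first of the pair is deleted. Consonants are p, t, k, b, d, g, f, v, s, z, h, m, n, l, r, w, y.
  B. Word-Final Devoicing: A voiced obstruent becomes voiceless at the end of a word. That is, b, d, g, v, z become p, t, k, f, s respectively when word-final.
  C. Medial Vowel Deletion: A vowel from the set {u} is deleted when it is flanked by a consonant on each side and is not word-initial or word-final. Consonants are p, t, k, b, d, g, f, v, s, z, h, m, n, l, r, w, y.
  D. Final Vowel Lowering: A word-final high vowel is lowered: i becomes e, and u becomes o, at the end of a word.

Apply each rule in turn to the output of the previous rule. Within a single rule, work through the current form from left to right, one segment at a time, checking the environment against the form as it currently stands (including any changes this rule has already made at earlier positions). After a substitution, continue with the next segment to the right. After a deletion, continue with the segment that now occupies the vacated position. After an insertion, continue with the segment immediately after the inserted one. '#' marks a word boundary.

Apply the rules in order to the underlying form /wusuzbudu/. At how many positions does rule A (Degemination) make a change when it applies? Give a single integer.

0

A Degemination: no change — [wusuzbudu]
B Word-Final Devoicing: no change — [wusuzbudu]
C Medial Vowel Deletion: [wusuzbudu] → [wszbdu]
D Final Vowel Lowering: [wszbdu] → [wszbdo]
Rule A changed 0 position(s).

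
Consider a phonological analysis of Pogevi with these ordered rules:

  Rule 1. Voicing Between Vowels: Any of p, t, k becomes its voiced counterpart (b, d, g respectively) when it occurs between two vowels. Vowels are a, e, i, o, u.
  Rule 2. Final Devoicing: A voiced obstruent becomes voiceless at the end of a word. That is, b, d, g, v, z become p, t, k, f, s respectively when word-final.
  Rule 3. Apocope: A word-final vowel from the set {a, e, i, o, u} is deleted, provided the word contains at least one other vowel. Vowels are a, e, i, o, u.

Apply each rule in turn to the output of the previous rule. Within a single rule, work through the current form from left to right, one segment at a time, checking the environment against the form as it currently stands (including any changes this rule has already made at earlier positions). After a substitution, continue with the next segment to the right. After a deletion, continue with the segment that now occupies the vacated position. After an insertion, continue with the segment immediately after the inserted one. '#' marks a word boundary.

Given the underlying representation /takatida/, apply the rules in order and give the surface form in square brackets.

Rule 1 Voicing Between Vowels: [takatida] → [tagadida]
Rule 2 Final Devoicing: no change — [tagadida]
Rule 3 Apocope: [tagadida] → [tagadid]

[tagadid]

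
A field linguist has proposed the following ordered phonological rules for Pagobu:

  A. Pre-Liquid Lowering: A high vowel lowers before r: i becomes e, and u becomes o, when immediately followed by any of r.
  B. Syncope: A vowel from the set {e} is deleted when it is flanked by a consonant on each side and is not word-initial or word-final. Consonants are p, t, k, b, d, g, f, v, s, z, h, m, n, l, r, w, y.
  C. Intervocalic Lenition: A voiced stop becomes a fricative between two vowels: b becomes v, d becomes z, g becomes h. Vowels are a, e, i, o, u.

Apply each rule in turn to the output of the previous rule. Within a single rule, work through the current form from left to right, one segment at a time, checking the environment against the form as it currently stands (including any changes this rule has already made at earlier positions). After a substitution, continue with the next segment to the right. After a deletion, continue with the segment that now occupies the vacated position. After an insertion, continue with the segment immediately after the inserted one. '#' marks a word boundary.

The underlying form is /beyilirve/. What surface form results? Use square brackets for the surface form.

[byilrve]

A Pre-Liquid Lowering: [beyilirve] → [beyilerve]
B Syncope: [beyilerve] → [byilrve]
C Intervocalic Lenition: no change — [byilrve]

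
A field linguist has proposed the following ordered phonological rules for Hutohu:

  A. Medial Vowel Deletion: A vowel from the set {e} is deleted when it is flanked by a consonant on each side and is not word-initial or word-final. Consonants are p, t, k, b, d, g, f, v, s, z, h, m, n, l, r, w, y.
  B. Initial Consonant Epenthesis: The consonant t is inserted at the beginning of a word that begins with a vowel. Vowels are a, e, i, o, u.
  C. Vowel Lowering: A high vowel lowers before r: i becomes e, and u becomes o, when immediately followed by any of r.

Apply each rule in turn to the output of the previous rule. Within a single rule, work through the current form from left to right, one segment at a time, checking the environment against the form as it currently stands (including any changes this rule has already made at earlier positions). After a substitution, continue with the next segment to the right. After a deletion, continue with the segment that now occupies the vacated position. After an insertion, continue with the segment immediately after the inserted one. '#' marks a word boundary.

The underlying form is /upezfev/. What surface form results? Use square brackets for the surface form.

A Medial Vowel Deletion: [upezfev] → [upzfv]
B Initial Consonant Epenthesis: [upzfv] → [tupzfv]
C Vowel Lowering: no change — [tupzfv]

[tupzfv]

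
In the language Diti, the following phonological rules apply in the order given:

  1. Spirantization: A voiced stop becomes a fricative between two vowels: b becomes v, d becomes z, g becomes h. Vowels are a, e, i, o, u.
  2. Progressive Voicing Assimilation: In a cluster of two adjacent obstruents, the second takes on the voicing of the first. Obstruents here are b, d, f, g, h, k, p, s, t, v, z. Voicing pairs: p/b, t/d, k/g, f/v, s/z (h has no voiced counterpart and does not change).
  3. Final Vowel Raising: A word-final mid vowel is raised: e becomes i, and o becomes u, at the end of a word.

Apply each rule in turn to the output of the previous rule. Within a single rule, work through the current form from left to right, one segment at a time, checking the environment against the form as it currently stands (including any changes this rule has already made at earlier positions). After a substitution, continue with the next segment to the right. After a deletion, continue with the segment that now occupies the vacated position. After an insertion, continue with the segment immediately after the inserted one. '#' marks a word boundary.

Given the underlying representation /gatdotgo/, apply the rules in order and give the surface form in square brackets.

1 Spirantization: no change — [gatdotgo]
2 Progressive Voicing Assimilation: [gatdotgo] → [gattotko]
3 Final Vowel Raising: [gattotko] → [gattotku]

[gattotku]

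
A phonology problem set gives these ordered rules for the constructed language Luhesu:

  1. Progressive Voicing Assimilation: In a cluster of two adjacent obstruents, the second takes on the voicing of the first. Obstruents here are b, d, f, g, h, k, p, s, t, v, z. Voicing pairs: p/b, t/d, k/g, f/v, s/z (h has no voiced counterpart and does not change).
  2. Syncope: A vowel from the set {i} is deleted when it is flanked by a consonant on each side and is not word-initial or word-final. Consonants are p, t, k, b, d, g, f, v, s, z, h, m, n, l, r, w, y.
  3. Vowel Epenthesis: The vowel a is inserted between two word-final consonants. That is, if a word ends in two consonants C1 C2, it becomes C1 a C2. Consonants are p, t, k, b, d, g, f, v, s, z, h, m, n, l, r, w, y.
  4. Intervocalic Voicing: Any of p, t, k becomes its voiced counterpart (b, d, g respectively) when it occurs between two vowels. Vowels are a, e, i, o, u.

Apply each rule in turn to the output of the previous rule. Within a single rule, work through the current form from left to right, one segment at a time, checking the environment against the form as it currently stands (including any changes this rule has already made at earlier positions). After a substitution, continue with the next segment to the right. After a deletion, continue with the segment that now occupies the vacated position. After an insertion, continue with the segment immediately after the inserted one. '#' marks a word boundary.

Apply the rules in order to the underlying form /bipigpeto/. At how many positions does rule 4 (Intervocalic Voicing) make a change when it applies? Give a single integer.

1

1 Progressive Voicing Assimilation: [bipigpeto] → [bipigbeto]
2 Syncope: [bipigbeto] → [bpgbeto]
3 Vowel Epenthesis: no change — [bpgbeto]
4 Intervocalic Voicing: [bpgbeto] → [bpgbedo]
Rule 4 changed 1 position(s).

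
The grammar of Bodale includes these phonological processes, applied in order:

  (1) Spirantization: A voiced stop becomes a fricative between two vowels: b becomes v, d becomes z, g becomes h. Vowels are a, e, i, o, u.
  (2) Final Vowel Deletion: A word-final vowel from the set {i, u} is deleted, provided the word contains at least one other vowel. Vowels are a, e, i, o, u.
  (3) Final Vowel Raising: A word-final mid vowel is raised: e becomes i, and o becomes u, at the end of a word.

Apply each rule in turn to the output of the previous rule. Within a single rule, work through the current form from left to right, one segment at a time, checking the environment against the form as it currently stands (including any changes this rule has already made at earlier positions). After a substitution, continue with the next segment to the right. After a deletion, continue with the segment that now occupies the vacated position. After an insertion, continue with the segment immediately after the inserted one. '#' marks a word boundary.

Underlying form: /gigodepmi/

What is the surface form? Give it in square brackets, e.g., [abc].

(1) Spirantization: [gigodepmi] → [gihozepmi]
(2) Final Vowel Deletion: [gihozepmi] → [gihozepm]
(3) Final Vowel Raising: no change — [gihozepm]

[gihozepm]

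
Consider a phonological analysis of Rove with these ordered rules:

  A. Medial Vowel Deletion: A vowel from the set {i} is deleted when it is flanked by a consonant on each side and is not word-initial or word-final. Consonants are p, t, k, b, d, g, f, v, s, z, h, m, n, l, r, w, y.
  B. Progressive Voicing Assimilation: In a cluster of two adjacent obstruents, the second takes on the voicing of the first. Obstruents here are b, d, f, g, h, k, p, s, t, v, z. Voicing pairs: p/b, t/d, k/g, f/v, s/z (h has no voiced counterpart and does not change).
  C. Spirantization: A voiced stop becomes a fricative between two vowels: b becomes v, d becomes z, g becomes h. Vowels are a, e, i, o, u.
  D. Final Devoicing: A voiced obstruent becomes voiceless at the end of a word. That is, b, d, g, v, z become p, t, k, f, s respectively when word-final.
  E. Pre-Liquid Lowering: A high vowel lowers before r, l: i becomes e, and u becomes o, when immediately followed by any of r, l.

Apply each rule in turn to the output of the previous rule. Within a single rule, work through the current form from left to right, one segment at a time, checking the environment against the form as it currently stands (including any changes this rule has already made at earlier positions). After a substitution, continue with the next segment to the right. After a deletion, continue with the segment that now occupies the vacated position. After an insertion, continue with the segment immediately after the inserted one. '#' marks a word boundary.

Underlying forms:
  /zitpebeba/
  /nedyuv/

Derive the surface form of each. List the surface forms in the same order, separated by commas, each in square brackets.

/zitpebeba/:
  A Medial Vowel Deletion: [zitpebeba] → [ztpebeba]
  B Progressive Voicing Assimilation: [ztpebeba] → [zdbebeba]
  C Spirantization: [zdbebeba] → [zdbeveva]
  D Final Devoicing: no change — [zdbeveva]
  E Pre-Liquid Lowering: no change — [zdbeveva]
/nedyuv/:
  A Medial Vowel Deletion: no change — [nedyuv]
  B Progressive Voicing Assimilation: no change — [nedyuv]
  C Spirantization: no change — [nedyuv]
  D Final Devoicing: [nedyuv] → [nedyuf]
  E Pre-Liquid Lowering: no change — [nedyuf]

[zdbeveva], [nedyuf]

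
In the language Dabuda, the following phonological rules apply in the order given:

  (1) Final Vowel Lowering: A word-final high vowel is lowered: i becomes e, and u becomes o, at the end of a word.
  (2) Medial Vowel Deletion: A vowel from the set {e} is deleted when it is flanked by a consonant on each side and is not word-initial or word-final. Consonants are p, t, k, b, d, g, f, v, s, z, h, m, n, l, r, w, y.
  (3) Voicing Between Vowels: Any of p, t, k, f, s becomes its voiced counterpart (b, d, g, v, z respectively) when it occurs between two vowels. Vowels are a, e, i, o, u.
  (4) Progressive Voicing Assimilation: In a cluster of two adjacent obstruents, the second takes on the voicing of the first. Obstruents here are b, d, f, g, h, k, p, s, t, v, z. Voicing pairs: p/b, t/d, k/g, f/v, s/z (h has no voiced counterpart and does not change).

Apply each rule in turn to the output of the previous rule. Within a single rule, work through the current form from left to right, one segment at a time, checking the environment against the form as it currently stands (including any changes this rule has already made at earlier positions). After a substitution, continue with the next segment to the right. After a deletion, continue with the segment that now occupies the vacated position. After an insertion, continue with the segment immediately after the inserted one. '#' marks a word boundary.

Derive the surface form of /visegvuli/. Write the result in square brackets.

(1) Final Vowel Lowering: [visegvuli] → [visegvule]
(2) Medial Vowel Deletion: [visegvule] → [visgvule]
(3) Voicing Between Vowels: no change — [visgvule]
(4) Progressive Voicing Assimilation: [visgvule] → [viskfule]

[viskfule]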